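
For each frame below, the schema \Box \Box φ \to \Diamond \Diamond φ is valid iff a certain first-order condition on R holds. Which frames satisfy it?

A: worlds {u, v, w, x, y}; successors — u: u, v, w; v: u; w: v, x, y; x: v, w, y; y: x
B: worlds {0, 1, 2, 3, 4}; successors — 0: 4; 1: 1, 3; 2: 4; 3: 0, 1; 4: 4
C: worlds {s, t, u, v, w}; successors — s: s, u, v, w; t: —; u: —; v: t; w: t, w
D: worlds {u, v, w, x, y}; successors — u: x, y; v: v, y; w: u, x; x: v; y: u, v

The schema corresponds to a generalized confluence (Geach) condition: \forall x \exists w (x R^2 w \wedge x R^2 w).
A: ✓.
B: ✓.
C: fails — at t but no w* with tR²w* and tR²w*.
D: ✓.

A, B, D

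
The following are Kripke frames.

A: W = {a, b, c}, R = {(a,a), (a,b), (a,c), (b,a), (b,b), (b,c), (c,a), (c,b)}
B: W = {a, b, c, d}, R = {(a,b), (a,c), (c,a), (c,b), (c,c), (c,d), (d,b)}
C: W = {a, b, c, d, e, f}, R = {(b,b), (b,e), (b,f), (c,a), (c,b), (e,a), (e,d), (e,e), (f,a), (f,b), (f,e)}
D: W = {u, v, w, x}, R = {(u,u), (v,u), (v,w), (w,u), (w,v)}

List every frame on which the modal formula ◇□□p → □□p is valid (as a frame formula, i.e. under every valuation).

A

Frame correspondent (Sahlqvist): ∀x ∀y ∀z ((xRy ∧ xR²z) → ∃w (yR²w ∧ z = w)) — i.e. a generalized confluence (Geach) condition.
A: condition met.
B: fails — aRb, aR²a but no w with bR²w and a=w.
C: fails — bRe, bR²b but no w with eR²w and b=w.
D: fails — vRu, vR²v but no t with uR²t and v=t.
Valid on: A.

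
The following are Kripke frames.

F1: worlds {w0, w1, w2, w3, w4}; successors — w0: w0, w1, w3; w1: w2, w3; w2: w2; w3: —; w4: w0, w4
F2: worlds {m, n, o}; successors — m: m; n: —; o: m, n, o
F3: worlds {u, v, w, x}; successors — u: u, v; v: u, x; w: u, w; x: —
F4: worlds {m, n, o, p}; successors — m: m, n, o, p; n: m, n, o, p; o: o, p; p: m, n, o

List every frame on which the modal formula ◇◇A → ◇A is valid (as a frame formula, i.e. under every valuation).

Frame correspondent (Sahlqvist): ∀x ∀y (xR²y → ∃w (y = w ∧ xRw)) — i.e. a generalized confluence (Geach) condition.
F1: fails — w0R²w2 but no w with w2=w and w0Rw.
F2: satisfies the condition.
F3: fails — uR²x but no t with x=t and uRt.
F4: fails — oR²m but no w with m=w and oRw.
Valid on: F2.

F2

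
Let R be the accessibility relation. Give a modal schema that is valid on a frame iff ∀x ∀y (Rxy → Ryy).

□(□q → q)

The condition is shift-reflexivity. The T□ schema □(□q → q) defines it.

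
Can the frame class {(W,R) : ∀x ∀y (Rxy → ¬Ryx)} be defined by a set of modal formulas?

No — not modally definable

Any modally definable frame class is closed under surjective bounded morphisms.
The 3-cycle (worlds 0,1,2 with 0→1→2→0) is asymmetric. Mapping every world to a single reflexive point • is a surjective bounded morphism, and the reflexive point is not asymmetric (R•• but asymmetry requires ¬R••).
Hence asymmetry is not modally definable.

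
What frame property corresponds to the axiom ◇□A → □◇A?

convergence: ∀x ∀y ∀z (Rxy ∧ Rxz → ∃w (Ryw ∧ Rzw))

This schema is the .2 axiom.
It corresponds to convergence: ∀x ∀y ∀z (Rxy ∧ Rxz → ∃w (Ryw ∧ Rzw)).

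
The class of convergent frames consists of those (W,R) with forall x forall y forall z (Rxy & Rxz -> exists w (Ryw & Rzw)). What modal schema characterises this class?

◇□p → □◇p

The condition is convergence. The .2 schema ◇□p → □◇p defines it.
Suppose ◇□p→□◇p is valid. Take Rxy, Rxz and set V(p)={w : Ryw}. Then □p at y so ◇□p at x, so □◇p at x, so ◇p at z, giving w with Rzw and Ryw.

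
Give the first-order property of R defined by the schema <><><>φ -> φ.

forall x forall y (x R^3 y -> exists w (y = w & x = w))

This is a Sahlqvist (Geach-type) schema ◇^3□^0φ → □^0◇^0φ.
Minimal-valuation argument: fix x; take any y with xR^3y and any z with xR^0z. Set V(φ) to the set of worlds R-reachable from y in exactly 0 steps. Then □^0φ holds at y, so the antecedent holds at x; validity forces ◇^0φ at z, giving a w with zR^0w and yR^0w.
First-order correspondent: forall x forall y (x R^3 y -> exists w (y = w & x = w)).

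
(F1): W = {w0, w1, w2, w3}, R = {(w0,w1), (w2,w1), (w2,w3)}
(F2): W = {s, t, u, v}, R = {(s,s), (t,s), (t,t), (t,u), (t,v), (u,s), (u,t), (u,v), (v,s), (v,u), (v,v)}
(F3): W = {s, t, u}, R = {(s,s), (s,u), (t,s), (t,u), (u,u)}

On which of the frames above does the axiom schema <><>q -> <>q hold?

Frame correspondent (Sahlqvist): forall x forall y (x R^2 y -> exists w (y = w & xRw)) — i.e. a generalized confluence (Geach) condition.
(F1): satisfies the condition.
(F2): fails — uR²u but no w with u=w and uRw.
(F3): satisfies the condition.

(F1), (F3)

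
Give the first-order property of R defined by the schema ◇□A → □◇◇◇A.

This is a Sahlqvist (Geach-type) schema ◇^1□^1A → □^1◇^3A.
Minimal-valuation argument: fix x; take any y with xR^1y and any z with xR^1z. Set V(A) to the set of worlds R-reachable from y in exactly 1 step. Then □^1A holds at y, so the antecedent holds at x; validity forces ◇^3A at z, giving a w with zR^3w and yR^1w.
First-order correspondent: ∀x ∀y ∀z ((xRy ∧ xRz) → ∃w (yRw ∧ zR³w)).

∀x ∀y ∀z ((xRy ∧ xRz) → ∃w (yRw ∧ zR³w))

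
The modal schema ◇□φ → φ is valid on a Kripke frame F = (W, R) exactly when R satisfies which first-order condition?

Replacing φ by ¬φ and contraposing gives the equivalent schema φ → □◇φ.
Suppose φ→□◇φ is valid. Take Rxy and set V(φ)={x}. Then φ at x, so □◇φ at x, so ◇φ at y, so some z with Ryz has φ; z=x, i.e. Ryx.
Conversely, on a frame with symmetry the schema holds at every world under every valuation.
So the correspondent is symmetry.

symmetry: ∀x ∀y (Rxy → Ryx)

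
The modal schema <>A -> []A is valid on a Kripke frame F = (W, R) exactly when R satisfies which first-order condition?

partial functionality

This schema is the CD axiom.
Its frame correspondent is partial functionality — forall x forall y forall z (Rxy & Rxz -> y = z).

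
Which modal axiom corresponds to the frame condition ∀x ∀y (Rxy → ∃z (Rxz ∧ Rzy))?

□□p → □p

The condition is density. The C4 schema □□p → □p defines it.
Suppose □□p→□p is valid. Take Rxy and set V(p)={w : xR²w}. Then □□p at x, so □p at x, so p at y, i.e. ∃z(Rxz∧Rzy).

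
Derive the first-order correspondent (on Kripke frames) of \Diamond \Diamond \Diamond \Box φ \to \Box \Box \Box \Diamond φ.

This is a Sahlqvist (Geach-type) schema ◇^3□^1φ → □^3◇^1φ.
First-order correspondent: \forall x \forall y \forall z ((x R^3 y \wedge x R^3 z) \to \exists w (yRw \wedge zRw)).

\forall x \forall y \forall z ((x R^3 y \wedge x R^3 z) \to \exists w (yRw \wedge zRw))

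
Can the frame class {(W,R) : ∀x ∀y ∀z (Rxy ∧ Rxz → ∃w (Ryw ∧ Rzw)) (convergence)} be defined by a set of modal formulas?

The condition is convergence. A defining modal formula is ◇□r → □◇r.
Suppose ◇□r→□◇r is valid. Take Rxy, Rxz and set V(r)={w : Ryw}. Then □r at y so ◇□r at x, so □◇r at x, so ◇r at z, giving w with Rzw and Ryw.

Definable; ◇□r → □◇r defines it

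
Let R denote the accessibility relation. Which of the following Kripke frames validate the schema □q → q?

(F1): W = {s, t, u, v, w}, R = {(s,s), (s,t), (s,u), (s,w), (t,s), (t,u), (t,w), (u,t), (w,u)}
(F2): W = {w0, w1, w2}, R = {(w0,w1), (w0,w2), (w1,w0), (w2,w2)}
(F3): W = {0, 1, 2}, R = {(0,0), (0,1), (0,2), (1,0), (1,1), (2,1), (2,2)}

This is the axiom for reflexivity; its first-order frame correspondent is ∀x Rxx.
(F1): fails — world t does not see itself.
(F2): fails — world w0 does not see itself.
(F3): condition met.
Valid on: (F3).

(F3)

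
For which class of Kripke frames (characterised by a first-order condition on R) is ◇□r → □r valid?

the Euclidean property: ∀x ∀y ∀z (Rxy ∧ Rxz → Ryz)

This is a form of the 5 axiom.
Its frame correspondent is the Euclidean property — ∀x ∀y ∀z (Rxy ∧ Rxz → Ryz).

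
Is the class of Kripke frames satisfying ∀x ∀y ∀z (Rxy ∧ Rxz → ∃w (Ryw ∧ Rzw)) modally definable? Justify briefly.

Yes: it is convergence, defined by the .2 schema ◇□r → □◇r.
Suppose ◇□r→□◇r is valid. Take Rxy, Rxz and set V(r)={w : Ryw}. Then □r at y so ◇□r at x, so □◇r at x, so ◇r at z, giving w with Rzw and Ryw.

Yes — defined by ◇□r → □◇r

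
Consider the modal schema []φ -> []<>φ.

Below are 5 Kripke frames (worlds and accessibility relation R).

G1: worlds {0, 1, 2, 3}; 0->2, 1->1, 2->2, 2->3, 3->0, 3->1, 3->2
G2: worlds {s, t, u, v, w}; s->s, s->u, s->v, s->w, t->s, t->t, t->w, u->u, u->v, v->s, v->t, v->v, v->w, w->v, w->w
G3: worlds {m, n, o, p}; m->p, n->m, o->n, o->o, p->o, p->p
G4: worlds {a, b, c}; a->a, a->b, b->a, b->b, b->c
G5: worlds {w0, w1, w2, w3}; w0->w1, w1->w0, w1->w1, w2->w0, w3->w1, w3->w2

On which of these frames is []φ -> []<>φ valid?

The schema corresponds to a generalized confluence (Geach) condition: forall x forall z (xRz -> exists w (xRw & zRw)).
G1: ✓.
G2: ✓.
G3: fails — nRm but no w with nRw and mRw.
G4: fails — bRc but no w with bRw and cRw.
G5: fails — w2Rw0 but no w with w2Rw and w0Rw.
Valid on: G1, G2.

G1, G2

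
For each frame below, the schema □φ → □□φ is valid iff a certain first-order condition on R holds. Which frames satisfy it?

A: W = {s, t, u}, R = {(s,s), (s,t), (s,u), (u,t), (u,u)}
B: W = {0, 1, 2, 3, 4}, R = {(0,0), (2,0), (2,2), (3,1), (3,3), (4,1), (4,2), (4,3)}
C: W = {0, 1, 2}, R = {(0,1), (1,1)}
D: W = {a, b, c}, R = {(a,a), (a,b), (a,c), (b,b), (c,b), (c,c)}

This is the axiom for transitivity; its first-order frame correspondent is ∀x ∀y ∀z (Rxy ∧ Ryz → Rxz).
A: satisfies the condition.
B: fails — R42 and R20 but not R40.
C: satisfies the condition.
D: satisfies the condition.

A, C, D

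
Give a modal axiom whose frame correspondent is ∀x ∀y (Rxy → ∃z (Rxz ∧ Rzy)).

A defining formula is □□q → □q (the C4 axiom).

□□q → □q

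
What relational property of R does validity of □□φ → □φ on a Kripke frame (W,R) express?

Density

Suppose □□φ→□φ is valid. Take Rxy and set V(φ)={w : xR²w}. Then □□φ at x, so □φ at x, so φ at y, i.e. ∃z(Rxz∧Rzy).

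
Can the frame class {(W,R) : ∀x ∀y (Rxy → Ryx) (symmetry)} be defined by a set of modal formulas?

Yes — defined by q → □◇q

Yes: it is symmetry, defined by the B schema q → □◇q.
Suppose q→□◇q is valid. Take Rxy and set V(q)={x}. Then q at x, so □◇q at x, so ◇q at y, so some z with Ryz has q; z=x, i.e. Ryx.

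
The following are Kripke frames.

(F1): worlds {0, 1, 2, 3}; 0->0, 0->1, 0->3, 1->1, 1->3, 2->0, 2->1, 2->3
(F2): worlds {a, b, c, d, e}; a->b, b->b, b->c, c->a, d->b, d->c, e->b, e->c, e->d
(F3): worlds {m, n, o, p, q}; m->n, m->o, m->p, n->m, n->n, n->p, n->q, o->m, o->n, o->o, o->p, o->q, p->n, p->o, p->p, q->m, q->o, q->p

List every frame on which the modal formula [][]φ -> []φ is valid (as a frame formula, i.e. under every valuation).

The schema corresponds to density: forall x forall y (Rxy -> exists z (Rxz & Rzy)).
(F1): holds.
(F2): fails — Red but no z with Rez and Rzd.
(F3): holds.

(F1), (F3)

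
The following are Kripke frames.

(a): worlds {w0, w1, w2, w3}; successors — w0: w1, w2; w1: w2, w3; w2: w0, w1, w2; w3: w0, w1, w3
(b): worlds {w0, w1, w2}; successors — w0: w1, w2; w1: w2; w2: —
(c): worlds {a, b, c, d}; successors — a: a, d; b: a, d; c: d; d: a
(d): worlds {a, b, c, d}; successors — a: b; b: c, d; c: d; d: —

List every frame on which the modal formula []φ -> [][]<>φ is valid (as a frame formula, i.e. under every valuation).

(a), (c)

This is the axiom for a generalized confluence (Geach) condition; its first-order frame correspondent is forall x forall z (x R^2 z -> exists w (xRw & zRw)).
(a): ✓.
(b): fails — w0R²w2 but no w with w0Rw and w2Rw.
(c): ✓.
(d): fails — aR²c but no w with aRw and cRw.
Valid on: (a), (c).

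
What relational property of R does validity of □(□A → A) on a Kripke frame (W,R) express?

This is the T□ axiom.
Its frame correspondent is shift-reflexivity — ∀x ∀y (Rxy → Ryy).

shift-reflexivity: ∀x ∀y (Rxy → Ryy)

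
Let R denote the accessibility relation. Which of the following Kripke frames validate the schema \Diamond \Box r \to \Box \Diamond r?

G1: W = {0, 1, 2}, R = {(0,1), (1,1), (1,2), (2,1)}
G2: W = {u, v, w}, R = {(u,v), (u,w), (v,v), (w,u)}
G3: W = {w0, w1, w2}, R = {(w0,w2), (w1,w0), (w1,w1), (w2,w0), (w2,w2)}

The schema corresponds to convergence: \forall x \forall y \forall z (Rxy \wedge Rxz \to \exists w (Ryw \wedge Rzw)).
G1: satisfies the condition.
G2: fails — Ruv and Ruw but v and w have no common successor.
G3: fails — Rw1w1 and Rw1w0 but w1 and w0 have no common successor.

G1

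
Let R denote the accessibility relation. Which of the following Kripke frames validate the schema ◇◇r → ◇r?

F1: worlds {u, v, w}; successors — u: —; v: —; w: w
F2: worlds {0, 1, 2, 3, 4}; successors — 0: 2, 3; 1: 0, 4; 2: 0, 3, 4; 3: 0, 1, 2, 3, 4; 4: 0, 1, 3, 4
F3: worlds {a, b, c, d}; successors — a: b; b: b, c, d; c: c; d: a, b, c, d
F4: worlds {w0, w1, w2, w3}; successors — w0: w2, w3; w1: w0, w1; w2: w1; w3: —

The schema corresponds to transitivity: ∀x ∀y ∀z (Rxy ∧ Ryz → Rxz).
F1: ✓.
F2: fails — R10 and R02 but not R12.
F3: fails — Rab and Rbc but not Rac.
F4: fails — Rw1w0 and Rw0w2 but not Rw1w2.
Valid on: F1.

F1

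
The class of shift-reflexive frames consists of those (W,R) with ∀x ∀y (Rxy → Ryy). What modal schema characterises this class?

□(□s → s)

This is shift-reflexivity; the standard corresponding axiom is T□: □(□s → s).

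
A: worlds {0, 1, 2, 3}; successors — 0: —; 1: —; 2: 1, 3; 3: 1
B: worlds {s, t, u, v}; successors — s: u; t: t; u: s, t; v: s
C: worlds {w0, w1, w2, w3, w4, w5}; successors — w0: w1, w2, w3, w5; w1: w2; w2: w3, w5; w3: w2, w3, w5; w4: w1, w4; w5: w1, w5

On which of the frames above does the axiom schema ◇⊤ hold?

B, C

Frame correspondent (Sahlqvist): ∀x ∃y Rxy — i.e. seriality.
A: fails — world 0 has no successor.
B: holds.
C: holds.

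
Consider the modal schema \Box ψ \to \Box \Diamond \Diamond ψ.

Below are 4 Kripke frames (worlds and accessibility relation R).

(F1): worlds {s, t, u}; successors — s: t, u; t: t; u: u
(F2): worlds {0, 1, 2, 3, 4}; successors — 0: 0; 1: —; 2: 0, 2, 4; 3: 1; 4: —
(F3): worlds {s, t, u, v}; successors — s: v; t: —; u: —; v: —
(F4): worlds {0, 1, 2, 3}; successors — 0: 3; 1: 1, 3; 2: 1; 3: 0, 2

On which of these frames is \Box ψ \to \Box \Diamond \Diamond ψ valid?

Frame correspondent (Sahlqvist): \forall x \forall z (xRz \to \exists w (xRw \wedge z R^2 w)) — i.e. a generalized confluence (Geach) condition.
(F1): holds.
(F2): fails — 2R4 but no w with 2Rw and 4R²w.
(F3): fails — sRv but no w with sRw and vR²w.
(F4): fails — 3R2 but no w with 3Rw and 2R²w.

(F1)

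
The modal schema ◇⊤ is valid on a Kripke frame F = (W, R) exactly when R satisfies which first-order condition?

This is a form of the D axiom.
It corresponds to seriality: ∀x ∃y Rxy.

Seriality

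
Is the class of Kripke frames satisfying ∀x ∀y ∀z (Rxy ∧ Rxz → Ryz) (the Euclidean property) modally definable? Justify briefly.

Yes, by ◇q → □◇q

The condition is the Euclidean property. A defining modal formula is ◇q → □◇q.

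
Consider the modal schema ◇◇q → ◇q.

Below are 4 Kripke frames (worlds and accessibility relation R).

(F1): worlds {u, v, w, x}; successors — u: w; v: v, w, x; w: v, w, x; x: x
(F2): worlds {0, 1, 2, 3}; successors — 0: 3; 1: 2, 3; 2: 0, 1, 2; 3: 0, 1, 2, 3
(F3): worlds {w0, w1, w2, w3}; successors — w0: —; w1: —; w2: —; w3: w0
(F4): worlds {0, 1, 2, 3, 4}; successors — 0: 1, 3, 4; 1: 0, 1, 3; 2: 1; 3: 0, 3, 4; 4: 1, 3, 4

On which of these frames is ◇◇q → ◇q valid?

This is the axiom for transitivity; its first-order frame correspondent is ∀x ∀y ∀z (Rxy ∧ Ryz → Rxz).
(F1): fails — Ruw and Rwx but not Rux.
(F2): fails — R12 and R20 but not R10.
(F3): ✓.
(F4): fails — R10 and R04 but not R14.

(F3)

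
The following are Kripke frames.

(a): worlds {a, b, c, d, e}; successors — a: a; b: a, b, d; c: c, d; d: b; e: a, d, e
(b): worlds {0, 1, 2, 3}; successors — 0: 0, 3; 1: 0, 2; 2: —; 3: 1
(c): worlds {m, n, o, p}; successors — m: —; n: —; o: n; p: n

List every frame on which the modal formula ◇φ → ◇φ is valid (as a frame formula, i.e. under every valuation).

The schema corresponds to a generalized confluence (Geach) condition: ∀x ∀y (xRy → ∃w (y = w ∧ xRw)).
(a): satisfies the condition.
(b): satisfies the condition.
(c): satisfies the condition.
Valid on: (a), (b), (c).

(a), (b), (c)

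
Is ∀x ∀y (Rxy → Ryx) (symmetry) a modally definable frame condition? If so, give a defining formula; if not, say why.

Yes: it is symmetry, defined by the B schema q → □◇q.
Suppose q→□◇q is valid. Take Rxy and set V(q)={x}. Then q at x, so □◇q at x, so ◇q at y, so some z with Ryz has q; z=x, i.e. Ryx.

Yes, by q → □◇q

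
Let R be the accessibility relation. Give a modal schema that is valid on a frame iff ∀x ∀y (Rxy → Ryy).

This is shift-reflexivity; the standard corresponding axiom is T□: □(□q → q).

□(□q → q)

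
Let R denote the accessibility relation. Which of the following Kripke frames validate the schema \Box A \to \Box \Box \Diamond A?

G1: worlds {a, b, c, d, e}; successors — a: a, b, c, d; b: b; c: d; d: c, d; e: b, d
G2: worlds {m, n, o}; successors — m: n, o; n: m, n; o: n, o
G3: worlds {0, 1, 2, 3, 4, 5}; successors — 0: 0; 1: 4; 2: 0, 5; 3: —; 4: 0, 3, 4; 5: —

This is the axiom for a generalized confluence (Geach) condition; its first-order frame correspondent is \forall x \forall z (x R^2 z \to \exists w (xRw \wedge zRw)).
G1: satisfies the condition.
G2: satisfies the condition.
G3: fails — 1R²0 but no w with 1Rw and 0Rw.
Valid on: G1, G2.

G1, G2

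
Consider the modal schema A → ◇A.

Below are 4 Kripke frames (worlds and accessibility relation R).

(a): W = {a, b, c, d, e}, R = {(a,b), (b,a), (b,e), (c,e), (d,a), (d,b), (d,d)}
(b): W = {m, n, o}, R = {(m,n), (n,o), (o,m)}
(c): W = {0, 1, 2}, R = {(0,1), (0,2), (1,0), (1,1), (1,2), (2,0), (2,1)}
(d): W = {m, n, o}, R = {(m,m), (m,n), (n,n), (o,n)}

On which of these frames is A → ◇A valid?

Frame correspondent (Sahlqvist): ∀x Rxx — i.e. reflexivity.
(a): fails — world a does not see itself.
(b): fails — world m does not see itself.
(c): fails — world 0 does not see itself.
(d): fails — world o does not see itself.
Valid on no frame.

none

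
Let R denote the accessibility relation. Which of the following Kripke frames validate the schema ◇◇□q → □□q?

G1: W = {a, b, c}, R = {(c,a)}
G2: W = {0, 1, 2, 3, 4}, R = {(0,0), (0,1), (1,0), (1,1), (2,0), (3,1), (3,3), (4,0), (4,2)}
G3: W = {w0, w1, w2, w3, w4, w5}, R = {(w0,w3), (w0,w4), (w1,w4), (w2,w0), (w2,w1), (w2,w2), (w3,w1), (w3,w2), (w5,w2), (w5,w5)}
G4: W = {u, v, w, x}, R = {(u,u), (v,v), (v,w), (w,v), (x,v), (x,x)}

G1

Frame correspondent (Sahlqvist): ∀x ∀y ∀z ((xR²y ∧ xR²z) → ∃w (yRw ∧ z = w)) — i.e. a generalized confluence (Geach) condition.
G1: condition met.
G2: fails — 3R²0, 3R²3 but no w with 0Rw and 3=w.
G3: fails — w0R²w1, w0R²w1 but no w with w1Rw and w1=w.
G4: fails — vR²w, vR²w but no t with wRt and w=t.
Valid on: G1.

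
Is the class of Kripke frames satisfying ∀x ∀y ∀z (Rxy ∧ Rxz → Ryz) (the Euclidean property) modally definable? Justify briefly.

Yes, by ◇q → □◇q

Yes: it is the Euclidean property, defined by the 5 schema ◇q → □◇q.
Suppose ◇q→□◇q is valid. Take Rxy, Rxz and set V(q)={y}. Then ◇q at x, so □◇q at x, so ◇q at z, so some w with Rzw has q; w=y, i.e. Rzy. By symmetry of the argument, Ryz.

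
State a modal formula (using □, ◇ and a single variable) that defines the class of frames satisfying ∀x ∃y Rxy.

A defining formula is □s → ◇s (the D axiom).
Suppose □s→◇s is valid. At any x set V(s)=W. Then □s at x, so ◇s at x, so x has a successor.

□s → ◇s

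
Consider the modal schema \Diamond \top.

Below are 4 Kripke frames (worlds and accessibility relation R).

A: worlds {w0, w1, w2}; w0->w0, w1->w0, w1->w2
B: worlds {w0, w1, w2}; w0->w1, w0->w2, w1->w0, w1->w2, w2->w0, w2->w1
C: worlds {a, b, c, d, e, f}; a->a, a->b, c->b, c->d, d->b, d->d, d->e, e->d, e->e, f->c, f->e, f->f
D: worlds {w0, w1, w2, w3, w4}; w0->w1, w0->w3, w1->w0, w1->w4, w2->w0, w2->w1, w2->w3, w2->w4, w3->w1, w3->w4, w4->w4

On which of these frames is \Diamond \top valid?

B, D

Frame correspondent (Sahlqvist): \forall x \exists y Rxy — i.e. seriality.
A: fails — world w2 has no successor.
B: ✓.
C: fails — world b has no successor.
D: ✓.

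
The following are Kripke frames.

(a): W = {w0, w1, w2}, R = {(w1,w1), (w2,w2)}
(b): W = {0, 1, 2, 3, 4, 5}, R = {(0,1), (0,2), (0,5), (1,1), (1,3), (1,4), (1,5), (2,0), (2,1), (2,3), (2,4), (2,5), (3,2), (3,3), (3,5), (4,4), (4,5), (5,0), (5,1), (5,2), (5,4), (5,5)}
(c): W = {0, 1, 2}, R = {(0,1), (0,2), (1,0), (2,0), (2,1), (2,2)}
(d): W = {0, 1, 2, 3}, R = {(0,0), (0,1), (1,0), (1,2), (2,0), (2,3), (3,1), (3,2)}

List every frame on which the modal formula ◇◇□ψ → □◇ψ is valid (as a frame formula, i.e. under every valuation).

(a), (b)

This is the axiom for a generalized confluence (Geach) condition; its first-order frame correspondent is ∀x ∀y ∀z ((xR²y ∧ xRz) → ∃w (yRw ∧ zRw)).
(a): satisfies the condition.
(b): satisfies the condition.
(c): fails — 0R²0, 0R1 but no w with 0Rw and 1Rw.
(d): fails — 1R²3, 1R2 but no w with 3Rw and 2Rw.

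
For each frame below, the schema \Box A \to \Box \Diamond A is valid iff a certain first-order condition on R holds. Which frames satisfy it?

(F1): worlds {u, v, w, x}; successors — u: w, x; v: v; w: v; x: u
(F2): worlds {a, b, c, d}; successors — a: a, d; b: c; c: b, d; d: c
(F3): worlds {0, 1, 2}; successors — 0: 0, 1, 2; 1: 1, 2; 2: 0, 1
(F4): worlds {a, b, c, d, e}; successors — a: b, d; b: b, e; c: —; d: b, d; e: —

(F3)

This is the axiom for a generalized confluence (Geach) condition; its first-order frame correspondent is \forall x \forall z (xRz \to \exists w (xRw \wedge zRw)).
(F1): fails — uRw but no t with uRt and wRt.
(F2): fails — aRd but no w with aRw and dRw.
(F3): satisfies the condition.
(F4): fails — bRe but no w with bRw and eRw.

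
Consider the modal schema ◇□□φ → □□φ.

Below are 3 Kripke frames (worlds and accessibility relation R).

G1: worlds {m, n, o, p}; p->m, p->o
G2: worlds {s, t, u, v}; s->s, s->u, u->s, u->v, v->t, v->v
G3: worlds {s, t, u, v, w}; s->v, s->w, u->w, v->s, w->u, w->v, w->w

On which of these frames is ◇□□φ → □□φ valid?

G1

The schema corresponds to a generalized confluence (Geach) condition: ∀x ∀y ∀z ((xRy ∧ xR²z) → ∃w (yR²w ∧ z = w)).
G1: satisfies the condition.
G2: fails — uRs, uR²t but no w with sR²w and t=w.
G3: fails — sRv, sR²s but no w* with vR²w* and s=w*.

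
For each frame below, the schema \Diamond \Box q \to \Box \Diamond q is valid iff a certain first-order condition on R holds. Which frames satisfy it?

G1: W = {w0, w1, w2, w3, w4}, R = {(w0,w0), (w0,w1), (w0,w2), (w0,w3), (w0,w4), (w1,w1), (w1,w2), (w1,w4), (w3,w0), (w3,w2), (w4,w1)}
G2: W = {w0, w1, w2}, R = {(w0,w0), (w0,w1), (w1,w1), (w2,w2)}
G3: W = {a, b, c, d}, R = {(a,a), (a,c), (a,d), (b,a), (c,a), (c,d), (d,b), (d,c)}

Frame correspondent (Sahlqvist): \forall x \forall y \forall z (Rxy \wedge Rxz \to \exists w (Ryw \wedge Rzw)) — i.e. convergence.
G1: fails — Rw0w4 and Rw0w2 but w4 and w2 have no common successor.
G2: holds.
G3: fails — Rac and Rad but c and d have no common successor.
Valid on: G2.

G2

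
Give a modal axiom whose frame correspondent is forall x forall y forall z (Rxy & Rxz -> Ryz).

◇ψ → □◇ψ

The condition is the Euclidean property. The 5 schema ◇ψ → □◇ψ defines it.
Suppose ◇ψ→□◇ψ is valid. Take Rxy, Rxz and set V(ψ)={y}. Then ◇ψ at x, so □◇ψ at x, so ◇ψ at z, so some w with Rzw has ψ; w=y, i.e. Rzy. By symmetry of the argument, Ryz.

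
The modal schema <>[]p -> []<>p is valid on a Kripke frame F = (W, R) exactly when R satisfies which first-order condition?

Suppose ◇□p→□◇p is valid. Take Rxy, Rxz and set V(p)={w : Ryw}. Then □p at y so ◇□p at x, so □◇p at x, so ◇p at z, giving w with Rzw and Ryw.

convergence: forall x forall y forall z (Rxy & Rxz -> exists w (Ryw & Rzw))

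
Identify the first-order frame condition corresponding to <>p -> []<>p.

Suppose ◇p→□◇p is valid. Take Rxy, Rxz and set V(p)={y}. Then ◇p at x, so □◇p at x, so ◇p at z, so some w with Rzw has p; w=y, i.e. Rzy. By symmetry of the argument, Ryz.
Conversely, any frame satisfying forall x forall y forall z (Rxy & Rxz -> Ryz) validates the schema.
Frame condition: forall x forall y forall z (Rxy & Rxz -> Ryz).

the Euclidean property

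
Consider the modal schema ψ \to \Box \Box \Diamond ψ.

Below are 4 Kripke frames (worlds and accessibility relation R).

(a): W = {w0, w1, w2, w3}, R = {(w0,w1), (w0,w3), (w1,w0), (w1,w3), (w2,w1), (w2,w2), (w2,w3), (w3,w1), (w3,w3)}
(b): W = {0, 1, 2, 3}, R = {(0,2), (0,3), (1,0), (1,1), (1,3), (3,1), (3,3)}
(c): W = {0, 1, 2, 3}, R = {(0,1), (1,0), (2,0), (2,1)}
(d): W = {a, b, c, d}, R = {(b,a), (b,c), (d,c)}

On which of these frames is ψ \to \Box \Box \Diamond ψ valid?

Frame correspondent (Sahlqvist): \forall x \forall z (x R^2 z \to \exists w (x = w \wedge zRw)) — i.e. a generalized confluence (Geach) condition.
(a): fails — w0R²w0 but no w with w0=w and w0Rw.
(b): fails — 0R²3 but no w with 0=w and 3Rw.
(c): fails — 0R²0 but no w with 0=w and 0Rw.
(d): ✓.

(d)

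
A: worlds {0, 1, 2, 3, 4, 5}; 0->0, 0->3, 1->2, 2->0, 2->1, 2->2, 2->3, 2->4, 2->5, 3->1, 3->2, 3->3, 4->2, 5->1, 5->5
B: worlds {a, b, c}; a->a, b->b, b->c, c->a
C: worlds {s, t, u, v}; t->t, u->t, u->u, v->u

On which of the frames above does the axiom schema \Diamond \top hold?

This is the axiom for seriality; its first-order frame correspondent is \forall x \exists y Rxy.
A: condition met.
B: condition met.
C: fails — world s has no successor.
Valid on: A, B.

A, B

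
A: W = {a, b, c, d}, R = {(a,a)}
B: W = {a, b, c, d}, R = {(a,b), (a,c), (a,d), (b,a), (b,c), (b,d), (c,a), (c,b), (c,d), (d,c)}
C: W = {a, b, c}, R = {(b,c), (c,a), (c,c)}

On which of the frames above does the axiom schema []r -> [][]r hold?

This is the axiom for transitivity; its first-order frame correspondent is forall x forall y forall z (Rxy & Ryz -> Rxz).
A: condition met.
B: fails — Rbc and Rcb but not Rbb.
C: fails — Rbc and Rca but not Rba.

A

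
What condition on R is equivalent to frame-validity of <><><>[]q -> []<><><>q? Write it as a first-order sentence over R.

forall x forall y forall z ((x R^3 y & xRz) -> exists w (yRw & z R^3 w))

This is a Sahlqvist (Geach-type) schema ◇^3□^1q → □^1◇^3q.
First-order correspondent: forall x forall y forall z ((x R^3 y & xRz) -> exists w (yRw & z R^3 w)).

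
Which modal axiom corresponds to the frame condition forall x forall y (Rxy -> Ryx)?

A defining formula is q → □◇q (the B axiom).
Suppose q→□◇q is valid. Take Rxy and set V(q)={x}. Then q at x, so □◇q at x, so ◇q at y, so some z with Ryz has q; z=x, i.e. Ryx.

q → □◇q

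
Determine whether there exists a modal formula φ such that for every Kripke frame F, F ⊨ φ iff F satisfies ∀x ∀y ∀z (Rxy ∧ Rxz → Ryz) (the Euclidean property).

Yes — defined by ◇r → □◇r

Yes: it is the Euclidean property, defined by the 5 schema ◇r → □◇r.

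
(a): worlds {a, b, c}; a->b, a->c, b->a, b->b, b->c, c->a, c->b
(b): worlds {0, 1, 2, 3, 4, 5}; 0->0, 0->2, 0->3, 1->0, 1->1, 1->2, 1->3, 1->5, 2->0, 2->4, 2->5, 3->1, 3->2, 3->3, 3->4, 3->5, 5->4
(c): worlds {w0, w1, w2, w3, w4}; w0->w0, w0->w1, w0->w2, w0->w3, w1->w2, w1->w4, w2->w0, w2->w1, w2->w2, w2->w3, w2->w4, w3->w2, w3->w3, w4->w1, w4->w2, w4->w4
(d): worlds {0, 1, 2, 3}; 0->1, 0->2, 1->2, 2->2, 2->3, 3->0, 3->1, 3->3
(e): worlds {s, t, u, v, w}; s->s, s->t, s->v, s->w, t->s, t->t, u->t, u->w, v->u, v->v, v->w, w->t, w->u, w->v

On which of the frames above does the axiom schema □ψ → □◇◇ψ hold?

(a), (c), (d), (e)

This is the axiom for a generalized confluence (Geach) condition; its first-order frame correspondent is ∀x ∀z (xRz → ∃w (xRw ∧ zR²w)).
(a): ✓.
(b): fails — 1R5 but no w with 1Rw and 5R²w.
(c): ✓.
(d): ✓.
(e): ✓.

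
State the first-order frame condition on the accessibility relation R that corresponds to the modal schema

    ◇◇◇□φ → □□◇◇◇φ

∀x ∀y ∀z ((xR³y ∧ xR²z) → ∃w (yRw ∧ zR³w))

This is a Sahlqvist (Geach-type) schema ◇^3□^1φ → □^2◇^3φ.
Minimal-valuation argument: fix x; take any y with xR^3y and any z with xR^2z. Set V(φ) to the set of worlds R-reachable from y in exactly 1 step. Then □^1φ holds at y, so the antecedent holds at x; validity forces ◇^3φ at z, giving a w with zR^3w and yR^1w.
First-order correspondent: ∀x ∀y ∀z ((xR³y ∧ xR²z) → ∃w (yRw ∧ zR³w)).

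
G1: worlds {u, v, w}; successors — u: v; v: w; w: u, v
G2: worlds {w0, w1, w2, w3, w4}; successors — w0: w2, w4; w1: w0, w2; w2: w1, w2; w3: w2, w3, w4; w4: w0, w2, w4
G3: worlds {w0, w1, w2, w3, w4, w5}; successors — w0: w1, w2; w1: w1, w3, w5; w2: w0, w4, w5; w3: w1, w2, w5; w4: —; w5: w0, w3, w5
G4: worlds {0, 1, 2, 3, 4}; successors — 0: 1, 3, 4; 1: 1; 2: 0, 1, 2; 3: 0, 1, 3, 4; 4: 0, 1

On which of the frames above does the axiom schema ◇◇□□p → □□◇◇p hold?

The schema corresponds to a generalized confluence (Geach) condition: ∀x ∀y ∀z ((xR²y ∧ xR²z) → ∃w (yR²w ∧ zR²w)).
G1: fails — vR²u, vR²v but no t with uR²t and vR²t.
G2: holds.
G3: fails — w0R²w0, w0R²w4 but no w with w0R²w and w4R²w.
G4: holds.

G2, G4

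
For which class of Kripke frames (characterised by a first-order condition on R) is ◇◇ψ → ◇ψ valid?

transitivity

Equivalently (dual form): □ψ → □□ψ.
Suppose □ψ→□□ψ is valid. Take Rxy, Ryz and set V(ψ)={w : Rxw}. Then □ψ at x, so □□ψ at x, so □ψ at y, so ψ at z, i.e. Rxz.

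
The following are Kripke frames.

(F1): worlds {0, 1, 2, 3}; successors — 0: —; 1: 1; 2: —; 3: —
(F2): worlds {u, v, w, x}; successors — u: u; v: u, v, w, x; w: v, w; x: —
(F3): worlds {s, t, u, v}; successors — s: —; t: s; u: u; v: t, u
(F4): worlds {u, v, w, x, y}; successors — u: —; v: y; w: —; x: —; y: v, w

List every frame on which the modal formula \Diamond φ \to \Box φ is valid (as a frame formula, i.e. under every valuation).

Frame correspondent (Sahlqvist): \forall x \forall y \forall z (Rxy \wedge Rxz \to y = z) — i.e. partial functionality.
(F1): ✓.
(F2): fails — v sees both u and v.
(F3): fails — v sees both t and u.
(F4): fails — y sees both v and w.

(F1)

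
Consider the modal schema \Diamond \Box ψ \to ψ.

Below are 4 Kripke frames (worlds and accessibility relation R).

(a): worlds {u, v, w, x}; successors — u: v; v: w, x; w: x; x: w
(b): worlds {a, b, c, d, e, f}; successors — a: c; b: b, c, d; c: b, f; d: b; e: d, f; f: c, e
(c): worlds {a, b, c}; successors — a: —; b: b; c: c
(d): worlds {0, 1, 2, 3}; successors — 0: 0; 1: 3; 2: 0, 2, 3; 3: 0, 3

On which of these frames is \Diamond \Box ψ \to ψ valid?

(c)

The schema corresponds to symmetry: \forall x \forall y (Rxy \to Ryx).
(a): fails — Ruv but not Rvu.
(b): fails — Red but not Rde.
(c): holds.
(d): fails — R23 but not R32.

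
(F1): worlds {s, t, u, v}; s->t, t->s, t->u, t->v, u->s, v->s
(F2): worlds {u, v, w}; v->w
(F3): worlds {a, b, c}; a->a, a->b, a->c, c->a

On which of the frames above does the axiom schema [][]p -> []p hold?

Frame correspondent (Sahlqvist): forall x forall y (Rxy -> exists z (Rxz & Rzy)) — i.e. density.
(F1): fails — Rtv but no z with Rtz and Rzv.
(F2): fails — Rvw but no z with Rvz and Rzw.
(F3): holds.

(F3)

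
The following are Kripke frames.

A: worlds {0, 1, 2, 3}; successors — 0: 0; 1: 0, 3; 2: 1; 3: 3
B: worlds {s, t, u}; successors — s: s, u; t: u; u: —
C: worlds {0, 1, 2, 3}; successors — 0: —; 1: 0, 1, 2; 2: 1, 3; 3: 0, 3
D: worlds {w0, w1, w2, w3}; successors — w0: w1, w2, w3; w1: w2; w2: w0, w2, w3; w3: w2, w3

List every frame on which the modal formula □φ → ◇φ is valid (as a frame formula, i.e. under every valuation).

Frame correspondent (Sahlqvist): ∀x ∃y Rxy — i.e. seriality.
A: condition met.
B: fails — world u has no successor.
C: fails — world 0 has no successor.
D: condition met.
Valid on: A, D.

A, D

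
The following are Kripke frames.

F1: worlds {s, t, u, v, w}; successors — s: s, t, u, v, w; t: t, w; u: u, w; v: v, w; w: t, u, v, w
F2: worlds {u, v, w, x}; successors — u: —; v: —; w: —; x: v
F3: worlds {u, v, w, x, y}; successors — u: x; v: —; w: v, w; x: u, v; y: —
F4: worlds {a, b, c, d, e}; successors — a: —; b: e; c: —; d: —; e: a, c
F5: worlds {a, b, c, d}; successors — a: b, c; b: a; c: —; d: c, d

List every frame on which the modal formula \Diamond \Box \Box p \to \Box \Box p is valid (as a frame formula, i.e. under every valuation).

This is the axiom for a generalized confluence (Geach) condition; its first-order frame correspondent is \forall x \forall y \forall z ((xRy \wedge x R^2 z) \to \exists w (y R^2 w \wedge z = w)).
F1: fails — sRt, sR²s but no w* with tR²w* and s=w*.
F2: holds.
F3: fails — uRx, uR²u but no t with xR²t and u=t.
F4: fails — bRe, bR²a but no w with eR²w and a=w.
F5: fails — aRb, aR²a but no w with bR²w and a=w.

F2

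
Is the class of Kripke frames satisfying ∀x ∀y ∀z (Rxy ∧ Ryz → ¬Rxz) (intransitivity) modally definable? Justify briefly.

No

Any modally definable frame class is closed under surjective bounded morphisms.
The 3-cycle (worlds s,t,u with s→t→u→s) is intransitive. Mapping every world to a single reflexive point • is a surjective bounded morphism; the reflexive point is not intransitive (R••∧R•• but R••).
So no modal formula (or set of formulas) defines exactly the intransitive frames.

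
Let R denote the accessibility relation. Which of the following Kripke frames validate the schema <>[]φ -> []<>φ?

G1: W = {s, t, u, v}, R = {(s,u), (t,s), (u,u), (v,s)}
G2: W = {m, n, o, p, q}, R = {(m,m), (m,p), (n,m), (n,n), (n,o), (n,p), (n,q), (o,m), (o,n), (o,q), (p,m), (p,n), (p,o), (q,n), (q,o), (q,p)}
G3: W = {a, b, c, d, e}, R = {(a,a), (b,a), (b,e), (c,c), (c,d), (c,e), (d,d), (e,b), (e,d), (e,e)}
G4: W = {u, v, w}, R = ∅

Frame correspondent (Sahlqvist): forall x forall y forall z (Rxy & Rxz -> exists w (Ryw & Rzw)) — i.e. convergence.
G1: condition met.
G2: condition met.
G3: fails — Rba and Rbe but a and e have no common successor.
G4: condition met.

G1, G2, G4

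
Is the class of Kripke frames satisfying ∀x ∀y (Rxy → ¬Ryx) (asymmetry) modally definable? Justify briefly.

No

If a class were modally definable it would be closed under surjective bounded morphisms (Goldblatt–Thomason).
The 4-cycle (worlds w0,w1,w2,w3 with w0→w1→w2→w3→w0) is asymmetric. Mapping every world to a single reflexive point • is a surjective bounded morphism, and the reflexive point is not asymmetric (R•• but asymmetry requires ¬R••).
So the class is not modally definable.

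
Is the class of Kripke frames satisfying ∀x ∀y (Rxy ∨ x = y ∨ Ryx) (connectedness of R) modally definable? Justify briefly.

If a class were modally definable it would be closed under disjoint unions (Goldblatt–Thomason).
Take 2 disjoint single-world reflexive frames: each is trivially connected, but their disjoint union has 2 worlds with no edge between distinct components, so it is not connected.
So the class is not modally definable.

Not modally definable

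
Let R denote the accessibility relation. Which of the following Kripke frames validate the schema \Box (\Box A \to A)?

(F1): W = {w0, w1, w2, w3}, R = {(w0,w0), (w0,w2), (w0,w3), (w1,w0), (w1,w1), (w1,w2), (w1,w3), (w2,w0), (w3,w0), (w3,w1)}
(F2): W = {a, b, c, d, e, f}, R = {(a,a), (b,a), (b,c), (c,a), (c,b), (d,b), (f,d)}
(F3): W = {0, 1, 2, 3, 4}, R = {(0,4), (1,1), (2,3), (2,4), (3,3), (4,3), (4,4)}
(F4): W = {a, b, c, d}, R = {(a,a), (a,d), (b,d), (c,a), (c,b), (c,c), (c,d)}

(F3)

The schema corresponds to shift-reflexivity: \forall x \forall y (Rxy \to Ryy).
(F1): fails — Rw1w2 but not Rw2w2.
(F2): fails — Rbc but not Rcc.
(F3): condition met.
(F4): fails — Rcd but not Rdd.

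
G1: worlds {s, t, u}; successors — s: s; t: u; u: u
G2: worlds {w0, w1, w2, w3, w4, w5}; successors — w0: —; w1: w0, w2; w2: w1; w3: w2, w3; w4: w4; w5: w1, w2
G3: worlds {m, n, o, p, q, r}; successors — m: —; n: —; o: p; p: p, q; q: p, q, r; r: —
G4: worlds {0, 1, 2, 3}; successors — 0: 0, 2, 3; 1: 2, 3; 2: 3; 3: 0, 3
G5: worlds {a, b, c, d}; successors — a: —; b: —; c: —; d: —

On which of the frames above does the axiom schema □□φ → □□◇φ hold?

G1, G4, G5

This is the axiom for a generalized confluence (Geach) condition; its first-order frame correspondent is ∀x ∀z (xR²z → ∃w (xR²w ∧ zRw)).
G1: condition met.
G2: fails — w1R²w1 but no w with w1R²w and w1Rw.
G3: fails — pR²r but no w with pR²w and rRw.
G4: condition met.
G5: condition met.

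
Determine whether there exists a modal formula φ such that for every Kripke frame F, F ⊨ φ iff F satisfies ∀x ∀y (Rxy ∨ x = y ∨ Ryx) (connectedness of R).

Modal frame validity is preserved under disjoint unions.
Take 3 disjoint single-world reflexive frames: each is trivially connected, but their disjoint union has 3 worlds with no edge between distinct components, so it is not connected.
Hence connectedness of R is not modally definable.

Not modally definable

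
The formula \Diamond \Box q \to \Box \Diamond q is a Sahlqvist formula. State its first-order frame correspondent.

Suppose ◇□q→□◇q is valid. Take Rxy, Rxz and set V(q)={w : Ryw}. Then □q at y so ◇□q at x, so □◇q at x, so ◇q at z, giving w with Rzw and Ryw.

convergence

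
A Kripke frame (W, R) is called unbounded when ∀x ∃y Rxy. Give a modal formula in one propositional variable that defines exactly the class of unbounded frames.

The condition is seriality. The D schema □ψ → ◇ψ defines it.

□ψ → ◇ψ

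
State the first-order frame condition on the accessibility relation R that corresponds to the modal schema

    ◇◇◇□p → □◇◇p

∀x ∀y ∀z ((xR³y ∧ xRz) → ∃w (yRw ∧ zR²w))

This is a Sahlqvist (Geach-type) schema ◇^3□^1p → □^1◇^2p.
Minimal-valuation argument: fix x; take any y with xR^3y and any z with xR^1z. Set V(p) to the set of worlds R-reachable from y in exactly 1 step. Then □^1p holds at y, so the antecedent holds at x; validity forces ◇^2p at z, giving a w with zR^2w and yR^1w.
First-order correspondent: ∀x ∀y ∀z ((xR³y ∧ xRz) → ∃w (yRw ∧ zR²w)).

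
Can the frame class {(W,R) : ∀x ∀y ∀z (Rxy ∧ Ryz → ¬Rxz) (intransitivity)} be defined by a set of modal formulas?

No

If a class were modally definable it would be closed under surjective bounded morphisms (Goldblatt–Thomason).
The 7-cycle (worlds w0,w1,w2,w3,w4,w5,w6 with w0→w1→w2→w3→w4→w5→w6→w0) is intransitive. Mapping every world to a single reflexive point • is a surjective bounded morphism; the reflexive point is not intransitive (R••∧R•• but R••).
So no modal formula (or set of formulas) defines exactly the intransitive frames.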